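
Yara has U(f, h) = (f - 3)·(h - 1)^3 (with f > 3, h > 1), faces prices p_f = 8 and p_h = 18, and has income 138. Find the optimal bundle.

MU_f = (h−1)^3, MU_h = 3·(f−3)·(h−1)^2.
MRS = (1/3)·(h−1)/(f−3).
Tangency: set MRS = p_f/p_h = 8/18 = 4/9.
So (1/3)·(h − 1)/(f − 3) = 4/9, i.e. (h − 1) = (4/3)·(f − 3).
Rewrite the budget in excess-of-subsistence terms: 8·(f − 3) + 18·(h − 1) = 138 − 8·3 − 18·1 = 96.
Substituting, 32·(f − 3) = 96, so f − 3 = 3 and f* = 6.
Then h − 1 = (4/3)·3 = 4, so h* = 5.

f* = 6, h* = 5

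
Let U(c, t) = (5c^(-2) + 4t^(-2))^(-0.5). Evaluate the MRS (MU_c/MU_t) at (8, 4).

MRS = 5/32

For CES with ρ = -2, MRS = (5/4)·(t/c)^3.
At (8, 4): MRS = 5/32.
So at (8, 4) the consumer would give up 5/32 units of t for one more unit of c.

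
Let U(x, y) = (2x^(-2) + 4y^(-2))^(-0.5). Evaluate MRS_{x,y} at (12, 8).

MRS = 4/27

For CES with ρ = -2, MRS = (2/4)·(y/x)^3.
At (12, 8): MRS = 4/27.
That is, one extra unit of x is worth 4/27 units of y at the margin.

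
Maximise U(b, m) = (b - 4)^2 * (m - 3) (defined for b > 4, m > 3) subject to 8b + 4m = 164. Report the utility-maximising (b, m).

b* = 14, m* = 13

MU_b = 2·(b−4)·(m−3), MU_m = (b−4)^2.
MRS = (2/1)·(m−3)/(b−4).
Tangency: set MRS = p_b/p_m = 8/4 = 2.
So (2/1)·(m − 3)/(b − 4) = 2, i.e. (m − 3) = (b − 4).
Rewrite the budget in excess-of-subsistence terms: 8·(b − 4) + 4·(m − 3) = 164 − 8·4 − 4·3 = 120.
Substituting, 12·(b − 4) = 120, so b − 4 = 10 and b* = 14.
Then m − 3 = 10, so m* = 13.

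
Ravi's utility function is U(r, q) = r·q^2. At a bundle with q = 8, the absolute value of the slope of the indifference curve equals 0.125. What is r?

MU_r = q^2 and MU_q = 2·r·q.
MRS = MU_r/MU_q = (1/2)·q/r.
Substitute q = 8: MRS = 4/r. Setting 4/r = 0.125 gives r = 4/0.125 = 32.

r = 32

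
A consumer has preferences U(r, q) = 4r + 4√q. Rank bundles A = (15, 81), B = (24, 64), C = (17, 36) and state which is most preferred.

Bundle B

Evaluate utility at each bundle:
U(A) = 96.000.
U(B) = 128.000.
U(C) = 92.000.
Highest utility is B, so B ≻ A ≻ C.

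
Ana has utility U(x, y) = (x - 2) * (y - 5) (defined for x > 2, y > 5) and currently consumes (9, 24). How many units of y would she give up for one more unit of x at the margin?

MRS = 19/7

MU_x = (y−5), MU_y = (x−2).
MRS = (y−5)/(x−2).
At (9, 24): MRS = 19/7.
The indifference curve has slope −19/7 at this bundle.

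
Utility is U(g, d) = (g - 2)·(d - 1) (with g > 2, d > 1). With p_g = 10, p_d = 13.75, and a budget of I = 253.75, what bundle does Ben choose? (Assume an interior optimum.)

MU_g = (d−1), MU_d = (g−2).
MRS = (d−1)/(g−2).
Tangency: set MRS = p_g/p_d = 10/13.75 = 8/11.
So (d − 1)/(g − 2) = 8/11, i.e. (d − 1) = (8/11)·(g − 2).
Rewrite the budget in excess-of-subsistence terms: 10·(g − 2) + 13.75·(d − 1) = 253.75 − 10·2 − 13.75·1 = 220.
Substituting, 20·(g − 2) = 220, so g − 2 = 11 and g* = 13.
Then d − 1 = (8/11)·11 = 8, so d* = 9.

g* = 13, d* = 9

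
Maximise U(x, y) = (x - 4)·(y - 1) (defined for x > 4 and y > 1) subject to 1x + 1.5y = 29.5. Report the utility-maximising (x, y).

x* = 16, y* = 9

MU_x = (y−1), MU_y = (x−4).
MRS = (y−1)/(x−4).
Tangency: set MRS = p_x/p_y = 1/1.5 = 2/3.
So (y − 1)/(x − 4) = 2/3, i.e. (y − 1) = (2/3)·(x − 4).
Rewrite the budget in excess-of-subsistence terms: 1·(x − 4) + 1.5·(y − 1) = 29.5 − 1·4 − 1.5·1 = 24.
Substituting, 2·(x − 4) = 24, so x − 4 = 12 and x* = 16.
Then y − 1 = (2/3)·12 = 8, so y* = 9.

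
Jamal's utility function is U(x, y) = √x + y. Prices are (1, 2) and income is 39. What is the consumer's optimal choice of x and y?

x* = 1, y* = 19

MU_x = 1/(2√x), MU_y = 1.
MRS = 1/(2√x) ÷ 1.
Tangency: set MRS = p_x/p_y = 1/2 = 0.5.
MRS depends only on x: 0.5/√x = 0.5 ⇒ √x = 0.5/0.5 = 1 ⇒ x* = 1.
From the budget, 2·y = 39 − 1·1 = 38, so y* = 19.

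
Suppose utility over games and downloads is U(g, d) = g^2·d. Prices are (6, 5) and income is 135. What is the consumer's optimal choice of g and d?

g* = 15, d* = 9

MU_g = 2·g·d and MU_d = g^2.
MRS = MU_g/MU_d = (2/1)·d/g.
Tangency: set MRS = p_g/p_d = 6/5 = 1.2.
So (2/1)·d/g = 1.2, i.e. d = 0.6·g.
Substitute into the budget 6·g + 5·d = 135: 9·g = 135, so g* = 15.
Then d* = 0.6·15 = 9.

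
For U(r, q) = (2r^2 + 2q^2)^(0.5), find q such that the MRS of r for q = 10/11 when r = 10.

For CES with ρ = 2, MRS = (q/r)^(-1).
Setting (q/10)^(-1) = 10/11 gives q/10 = 1.1 and q = 11.

q = 11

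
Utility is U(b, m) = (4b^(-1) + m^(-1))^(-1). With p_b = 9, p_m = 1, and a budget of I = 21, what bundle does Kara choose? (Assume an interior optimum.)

For CES with ρ = -1, MRS = (4/1)·(m/b)^2.
Tangency: set MRS = p_b/p_m = 9/1 = 9.
So (m/b)^2 = 2.25; taking the square root, m/b = 1.5, i.e. m = 1.5·b.
Substitute into the budget 9·b + 1·m = 21: 10.5·b = 21, so b* = 2 and m* = 1.5·2 = 3.

b* = 2, m* = 3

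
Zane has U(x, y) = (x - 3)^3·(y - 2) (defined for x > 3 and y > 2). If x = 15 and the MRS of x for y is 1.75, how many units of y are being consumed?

MU_x = 3·(x−3)^2·(y−2), MU_y = (x−3)^3.
MRS = (3/1)·(y−2)/(x−3).
Substitute x = 15: MRS = (y − 2)/4. Setting this equal to 1.75 gives y − 2 = 1.75·4 = 7, so y = 9.

y = 9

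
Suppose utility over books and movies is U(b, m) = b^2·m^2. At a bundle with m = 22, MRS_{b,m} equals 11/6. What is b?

b = 12

MU_b = 2·b·m^2 and MU_m = 2·b^2·m.
MRS = MU_b/MU_m = m/b.
Substitute m = 22: MRS = 22/b. Setting 22/b = 11/6 gives b = 22/(11/6) = 12.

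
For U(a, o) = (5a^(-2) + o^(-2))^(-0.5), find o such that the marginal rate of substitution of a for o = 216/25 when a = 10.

For CES with ρ = -2, MRS = (5/1)·(o/a)^3.
Setting (5/1)·(o/10)^3 = 216/25 gives (o/10)^3 = 216/125, so o/10 = 1.2 and o = 12.

o = 12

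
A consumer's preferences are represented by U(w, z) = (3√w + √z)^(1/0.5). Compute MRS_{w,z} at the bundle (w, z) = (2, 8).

MRS = 6

For CES with ρ = 0.5, MRS = (3/1)·√(z/w).
At (2, 8): MRS = 6.
The indifference curve has slope −6 at this bundle.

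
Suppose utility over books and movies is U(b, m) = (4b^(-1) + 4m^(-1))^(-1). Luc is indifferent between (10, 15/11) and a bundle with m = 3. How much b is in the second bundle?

b = 2

U depends on (b, m) only through S = 4b^(-1) + 4m^(-1), so equal utility means equal S. At (10, 15/11): S = 10/3.
With m = 3: 4·3^(-1) = 4/3, so 4b^(-1) = 10/3 − 4/3 = 2, i.e. b^(-1) = 0.5.
Hence b = 1/0.5 = 2.
Check: U(2, 3) = 0.3.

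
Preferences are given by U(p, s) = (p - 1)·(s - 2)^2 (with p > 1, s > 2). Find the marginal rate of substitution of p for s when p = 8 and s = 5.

MU_p = (s−2)^2, MU_s = 2·(p−1)·(s−2).
MRS = (1/2)·(s−2)/(p−1).
At (8, 5): MRS = 3/14.
That is, one extra unit of p is worth 3/14 units of s at the margin.

MRS = 3/14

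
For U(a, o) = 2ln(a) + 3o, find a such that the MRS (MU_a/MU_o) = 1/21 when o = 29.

a = 14

MU_a = 2/a, MU_o = 3.
MRS = 2/a ÷ 3.
MRS depends only on a: (2/3)/a = 1/21 ⇒ a = (2/3)/(1/21) = 14.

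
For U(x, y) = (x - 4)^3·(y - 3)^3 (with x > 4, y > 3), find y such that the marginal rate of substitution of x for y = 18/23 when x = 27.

y = 21

MU_x = 3·(x−4)^2·(y−3)^3, MU_y = 3·(x−4)^3·(y−3)^2.
MRS = (y−3)/(x−4).
Substitute x = 27: MRS = (y − 3)/23. Setting this equal to 18/23 gives y − 3 = (18/23)·23 = 18, so y = 21.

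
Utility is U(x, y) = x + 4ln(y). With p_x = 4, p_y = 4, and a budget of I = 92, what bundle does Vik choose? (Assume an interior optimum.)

x* = 19, y* = 4

MU_x = 1, MU_y = 4/y.
MRS = 1 ÷ (4/y).
Tangency: set MRS = p_x/p_y = 4/4 = 1.
MRS depends only on y: 0.25·y = 1 ⇒ y* = 1/0.25 = 4.
From the budget, 4·x = 92 − 4·4 = 76, so x* = 19.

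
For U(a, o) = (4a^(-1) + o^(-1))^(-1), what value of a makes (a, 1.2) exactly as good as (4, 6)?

a = 12

U depends on (a, o) only through S = 4a^(-1) + o^(-1), so equal utility means equal S. At (4, 6): S = 7/6.
With o = 1.2: 1.2^(-1) = 5/6, so 4a^(-1) = 7/6 − 5/6 = 1/3, i.e. a^(-1) = 1/12.
Hence a = 1/(1/12) = 12.
Check: U(12, 1.2) = 0.8571.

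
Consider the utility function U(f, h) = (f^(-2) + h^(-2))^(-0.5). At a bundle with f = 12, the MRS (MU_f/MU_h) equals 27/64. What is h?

For CES with ρ = -2, MRS = (h/f)^3.
Setting (h/12)^3 = 27/64 gives h/12 = 0.75 and h = 9.

h = 9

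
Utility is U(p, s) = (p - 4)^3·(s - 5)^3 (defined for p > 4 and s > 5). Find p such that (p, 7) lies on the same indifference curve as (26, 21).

p = 180

U(26, 21) = 43614208.
Set U(p, 7) = 43614208 and solve.
With s = 7: (7 − 5)^3 = 8, so (p − 4)^3 = 43614208/8 = 5451776.
Taking the cube root (with p > 4): p − 4 = 176, so p = 180.
Check: U(180, 7) = 43614208.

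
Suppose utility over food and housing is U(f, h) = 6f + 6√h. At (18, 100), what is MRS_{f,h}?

MU_f = 6, MU_h = 6/(2√h).
MRS = 6 ÷ (6/(2√h)).
At (18, 100): MRS = 20.
So at (18, 100) the consumer would give up 20 units of h for one more unit of f.

MRS = 20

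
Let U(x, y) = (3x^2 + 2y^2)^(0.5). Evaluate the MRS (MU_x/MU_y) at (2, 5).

For CES with ρ = 2, MRS = (3/2)·(y/x)^(-1).
At (2, 5): MRS = 0.6.
So at (2, 5) the consumer would give up 0.6 units of y for one more unit of x.

MRS = 0.6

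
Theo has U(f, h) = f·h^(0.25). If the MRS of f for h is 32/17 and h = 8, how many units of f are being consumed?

MU_f = h^(0.25) and MU_h = 0.25·f·h^(-0.75).
MRS = MU_f/MU_h = (4)·h/f.
Substitute h = 8: MRS = 32/f. Setting 32/f = 32/17 gives f = 32/(32/17) = 17.

f = 17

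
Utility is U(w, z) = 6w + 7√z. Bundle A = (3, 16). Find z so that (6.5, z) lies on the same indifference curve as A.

z = 1

U(3, 16) = 46.
Set U(6.5, z) = 46 and solve.
With w = 6.5: 7√z = 46 − 6·6.5 = 7, so √z = 1 and z = 1.
Check: U(6.5, 1) = 46.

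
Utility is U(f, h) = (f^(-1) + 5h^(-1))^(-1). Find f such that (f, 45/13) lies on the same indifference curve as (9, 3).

U depends on (f, h) only through S = f^(-1) + 5h^(-1), so equal utility means equal S. At (9, 3): S = 16/9.
With h = 45/13: 5·(45/13)^(-1) = 13/9, so f^(-1) = 16/9 − 13/9 = 1/3.
Hence f = 1/(1/3) = 3.
Check: U(3, 45/13) = 0.5625.

f = 3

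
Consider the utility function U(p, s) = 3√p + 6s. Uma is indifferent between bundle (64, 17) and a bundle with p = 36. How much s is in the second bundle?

s = 18

U(64, 17) = 126.
Set U(36, s) = 126 and solve.
With p = 36: √36 = 6, so 6s = 126 − 3·6 = 108 and s = 18.
Check: U(36, 18) = 126.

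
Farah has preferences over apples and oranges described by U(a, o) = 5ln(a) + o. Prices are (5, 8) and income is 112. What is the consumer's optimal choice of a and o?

a* = 8, o* = 9

MU_a = 5/a, MU_o = 1.
MRS = 5/a ÷ 1.
Tangency: set MRS = p_a/p_o = 5/8 = 0.625.
MRS depends only on a: 5/a = 0.625 ⇒ a* = 5/0.625 = 8.
From the budget, 8·o = 112 − 5·8 = 72, so o* = 9.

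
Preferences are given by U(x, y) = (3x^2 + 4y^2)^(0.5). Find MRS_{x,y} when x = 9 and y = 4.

MRS = 27/16

For CES with ρ = 2, MRS = (3/4)·(y/x)^(-1).
At (9, 4): MRS = 27/16.
So at (9, 4) the consumer would give up 27/16 units of y for one more unit of x.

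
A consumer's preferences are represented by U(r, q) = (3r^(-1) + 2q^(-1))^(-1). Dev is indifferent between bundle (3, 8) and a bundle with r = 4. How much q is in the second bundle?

q = 4

U depends on (r, q) only through S = 3r^(-1) + 2q^(-1), so equal utility means equal S. At (3, 8): S = 1.25.
With r = 4: 3·4^(-1) = 0.75, so 2q^(-1) = 1.25 − 0.75 = 0.5, i.e. q^(-1) = 0.25.
Hence q = 1/0.25 = 4.
Check: U(4, 4) = 0.8.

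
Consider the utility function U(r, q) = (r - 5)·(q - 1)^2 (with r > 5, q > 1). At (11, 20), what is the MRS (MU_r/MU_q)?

MU_r = (q−1)^2, MU_q = 2·(r−5)·(q−1).
MRS = (1/2)·(q−1)/(r−5).
At (11, 20): MRS = 19/12.
So at (11, 20) the consumer would give up 19/12 units of q for one more unit of r.

MRS = 19/12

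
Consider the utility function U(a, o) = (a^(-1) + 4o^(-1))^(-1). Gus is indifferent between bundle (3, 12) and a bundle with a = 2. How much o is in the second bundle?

o = 24

U depends on (a, o) only through S = a^(-1) + 4o^(-1), so equal utility means equal S. At (3, 12): S = 2/3.
With a = 2: 2^(-1) = 0.5, so 4o^(-1) = 2/3 − 0.5 = 1/6, i.e. o^(-1) = 1/24.
Hence o = 1/(1/24) = 24.
Check: U(2, 24) = 1.5.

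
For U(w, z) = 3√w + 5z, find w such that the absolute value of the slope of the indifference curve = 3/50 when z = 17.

w = 25

MU_w = 3/(2√w), MU_z = 5.
MRS = 3/(2√w) ÷ 5.
MRS depends only on w: 0.3/√w = 3/50 ⇒ √w = 0.3/(3/50) = 5 ⇒ w = 25.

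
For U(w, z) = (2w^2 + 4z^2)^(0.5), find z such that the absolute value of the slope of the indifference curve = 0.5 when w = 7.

z = 7

For CES with ρ = 2, MRS = (2/4)·(z/w)^(-1).
Setting (2/4)·(z/7)^(-1) = 0.5 gives (z/7)^(-1) = 1, so z/7 = 1 and z = 7.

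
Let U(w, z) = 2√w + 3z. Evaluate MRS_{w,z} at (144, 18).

MU_w = 2/(2√w), MU_z = 3.
MRS = 2/(2√w) ÷ 3.
At (144, 18): MRS = 1/36.
So at (144, 18) the consumer would give up 1/36 units of z for one more unit of w.

MRS = 1/36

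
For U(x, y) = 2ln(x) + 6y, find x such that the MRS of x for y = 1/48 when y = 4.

x = 16

MU_x = 2/x, MU_y = 6.
MRS = 2/x ÷ 6.
MRS depends only on x: (1/3)/x = 1/48 ⇒ x = (1/3)/(1/48) = 16.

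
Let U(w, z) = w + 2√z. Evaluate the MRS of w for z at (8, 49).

MRS = 7

MU_w = 1, MU_z = 2/(2√z).
MRS = 1 ÷ (2/(2√z)).
At (8, 49): MRS = 7.
So at (8, 49) the consumer would give up 7 units of z for one more unit of w.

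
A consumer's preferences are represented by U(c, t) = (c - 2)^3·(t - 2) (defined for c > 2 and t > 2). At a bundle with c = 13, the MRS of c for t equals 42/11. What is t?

t = 16

MU_c = 3·(c−2)^2·(t−2), MU_t = (c−2)^3.
MRS = (3/1)·(t−2)/(c−2).
Substitute c = 13: MRS = (t − 2)/(11/3). Setting this equal to 42/11 gives t − 2 = (42/11)·(11/3) = 14, so t = 16.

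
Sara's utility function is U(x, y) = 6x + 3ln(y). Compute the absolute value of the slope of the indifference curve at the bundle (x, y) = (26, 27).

MRS = 54

MU_x = 6, MU_y = 3/y.
MRS = 6 ÷ (3/y).
At (26, 27): MRS = 54.
So at (26, 27) the consumer would give up 54 units of y for one more unit of x.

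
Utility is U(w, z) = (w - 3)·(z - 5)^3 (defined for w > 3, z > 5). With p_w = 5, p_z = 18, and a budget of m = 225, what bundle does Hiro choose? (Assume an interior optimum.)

w* = 9, z* = 10

MU_w = (z−5)^3, MU_z = 3·(w−3)·(z−5)^2.
MRS = (1/3)·(z−5)/(w−3).
Tangency: set MRS = p_w/p_z = 5/18.
So (1/3)·(z − 5)/(w − 3) = 5/18, i.e. (z − 5) = (5/6)·(w − 3).
Rewrite the budget in excess-of-subsistence terms: 5·(w − 3) + 18·(z − 5) = 225 − 5·3 − 18·5 = 120.
Substituting, 20·(w − 3) = 120, so w − 3 = 6 and w* = 9.
Then z − 5 = (5/6)·6 = 5, so z* = 10.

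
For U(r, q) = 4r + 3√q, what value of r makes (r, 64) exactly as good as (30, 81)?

U(30, 81) = 147.
Set U(r, 64) = 147 and solve.
With q = 64: √64 = 8, so 4r = 147 − 3·8 = 123 and r = 30.75.
Check: U(30.75, 64) = 147.

r = 30.75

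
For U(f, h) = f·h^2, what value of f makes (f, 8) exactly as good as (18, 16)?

f = 72

U(18, 16) = 4608.
Set U(f, 8) = 4608 and solve.
With h = 8: 8^2 = 64, so f = 4608/64 = 72.
Check: U(72, 8) = 4608.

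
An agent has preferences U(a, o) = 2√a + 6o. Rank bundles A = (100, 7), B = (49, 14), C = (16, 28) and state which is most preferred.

Evaluate utility at each bundle:
U(A) = 62.000.
U(B) = 98.000.
U(C) = 176.000.
Highest utility is C, so C ≻ B ≻ A.

Bundle C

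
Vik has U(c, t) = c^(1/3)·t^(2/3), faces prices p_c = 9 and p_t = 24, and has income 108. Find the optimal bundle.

MU_c = 1/3·c^(-2/3)·t^(2/3) and MU_t = 2/3·c^(1/3)·t^(-1/3).
MRS = MU_c/MU_t = (0.5)·t/c.
Tangency: set MRS = p_c/p_t = 9/24 = 0.375.
So (0.5)·t/c = 0.375, i.e. t = 0.75·c.
Substitute into the budget 9·c + 24·t = 108: 27·c = 108, so c* = 4.
Then t* = 0.75·4 = 3.

c* = 4, t* = 3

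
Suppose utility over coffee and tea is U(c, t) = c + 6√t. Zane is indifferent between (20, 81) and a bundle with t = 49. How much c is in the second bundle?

c = 32

U(20, 81) = 74.
Set U(c, 49) = 74 and solve.
With t = 49: √49 = 7, so c = 74 − 6·7 = 32.
Check: U(32, 49) = 74.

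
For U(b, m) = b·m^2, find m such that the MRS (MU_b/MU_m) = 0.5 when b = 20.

MU_b = m^2 and MU_m = 2·b·m.
MRS = MU_b/MU_m = (1/2)·m/b.
Substitute b = 20: MRS = m/40. Setting m/40 = 0.5 gives m = 0.5·40 = 20.

m = 20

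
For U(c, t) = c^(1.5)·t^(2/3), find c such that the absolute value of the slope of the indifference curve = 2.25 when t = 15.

c = 15

MU_c = 1.5·√c·t^(2/3) and MU_t = 2/3·c^(1.5)·t^(-1/3).
MRS = MU_c/MU_t = (2.25)·t/c.
Substitute t = 15: MRS = 33.75/c. Setting 33.75/c = 2.25 gives c = 33.75/2.25 = 15.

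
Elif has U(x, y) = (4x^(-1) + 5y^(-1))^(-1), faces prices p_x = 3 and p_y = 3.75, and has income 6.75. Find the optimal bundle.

For CES with ρ = -1, MRS = (4/5)·(y/x)^2.
Tangency: set MRS = p_x/p_y = 3/3.75 = 0.8.
So (y/x)^2 = 1; taking the square root, y/x = 1, i.e. y = x.
Substitute into the budget 3·x + 3.75·y = 6.75: 6.75·x = 6.75, so x* = 1 and y* = 1.

x* = 1, y* = 1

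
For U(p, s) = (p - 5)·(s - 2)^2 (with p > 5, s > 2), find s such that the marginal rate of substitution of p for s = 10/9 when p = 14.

MU_p = (s−2)^2, MU_s = 2·(p−5)·(s−2).
MRS = (1/2)·(s−2)/(p−5).
Substitute p = 14: MRS = (s − 2)/18. Setting this equal to 10/9 gives s − 2 = (10/9)·18 = 20, so s = 22.

s = 22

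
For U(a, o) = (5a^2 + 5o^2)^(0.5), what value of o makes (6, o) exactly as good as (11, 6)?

U depends on (a, o) only through S = 5a^2 + 5o^2, so equal utility means equal S. At (11, 6): S = 785.
With a = 6: 5·6^2 = 180, so 5o^2 = 785 − 180 = 605, i.e. o^2 = 121.
Hence o = √121 = 11.
Check: U(6, 11) = 28.0179.

o = 11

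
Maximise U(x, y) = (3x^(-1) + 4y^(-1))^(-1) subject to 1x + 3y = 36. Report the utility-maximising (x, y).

x* = 12, y* = 8

For CES with ρ = -1, MRS = (3/4)·(y/x)^2.
Tangency: set MRS = p_x/p_y = 1/3.
So (y/x)^2 = 4/9; taking the square root, y/x = 2/3, i.e. y = (2/3)·x.
Substitute into the budget 1·x + 3·y = 36: 3·x = 36, so x* = 12 and y* = (2/3)·12 = 8.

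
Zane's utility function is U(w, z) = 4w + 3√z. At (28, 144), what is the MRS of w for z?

MRS = 32

MU_w = 4, MU_z = 3/(2√z).
MRS = 4 ÷ (3/(2√z)).
At (28, 144): MRS = 32.
So at (28, 144) the consumer would give up 32 units of z for one more unit of w.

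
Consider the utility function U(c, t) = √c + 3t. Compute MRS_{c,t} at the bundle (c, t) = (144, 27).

MRS = 1/72

MU_c = 1/(2√c), MU_t = 3.
MRS = 1/(2√c) ÷ 3.
At (144, 27): MRS = 1/72.
That is, one extra unit of c is worth 1/72 units of t at the margin.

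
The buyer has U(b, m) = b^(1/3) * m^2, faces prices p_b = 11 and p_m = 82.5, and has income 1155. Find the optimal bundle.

MU_b = 1/3·b^(-2/3)·m^2 and MU_m = 2·b^(1/3)·m.
MRS = MU_b/MU_m = (1/6)·m/b.
Tangency: set MRS = p_b/p_m = 11/82.5 = 2/15.
So (1/6)·m/b = 2/15, i.e. m = 0.8·b.
Substitute into the budget 11·b + 82.5·m = 1155: 77·b = 1155, so b* = 15.
Then m* = 0.8·15 = 12.

b* = 15, m* = 12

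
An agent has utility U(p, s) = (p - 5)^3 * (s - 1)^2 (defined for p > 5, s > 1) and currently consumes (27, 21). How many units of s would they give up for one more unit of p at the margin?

MRS = 15/11

MU_p = 3·(p−5)^2·(s−1)^2, MU_s = 2·(p−5)^3·(s−1).
MRS = (3/2)·(s−1)/(p−5).
At (27, 21): MRS = 15/11.
That is, one extra unit of p is worth 15/11 units of s at the margin.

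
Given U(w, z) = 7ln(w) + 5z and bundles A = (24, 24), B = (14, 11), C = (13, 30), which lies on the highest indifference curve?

Bundle C

Evaluate utility at each bundle:
U(A) = 142.246.
U(B) = 73.473.
U(C) = 167.955.
Highest utility is C, so C ≻ A ≻ B.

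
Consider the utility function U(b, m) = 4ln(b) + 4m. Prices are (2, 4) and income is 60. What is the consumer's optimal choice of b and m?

b* = 2, m* = 14

MU_b = 4/b, MU_m = 4.
MRS = 4/b ÷ 4.
Tangency: set MRS = p_b/p_m = 2/4 = 0.5.
MRS depends only on b: 1/b = 0.5 ⇒ b* = 1/0.5 = 2.
From the budget, 4·m = 60 − 2·2 = 56, so m* = 14.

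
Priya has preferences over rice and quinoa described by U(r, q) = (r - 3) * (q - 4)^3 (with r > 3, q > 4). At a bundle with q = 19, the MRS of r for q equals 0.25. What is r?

MU_r = (q−4)^3, MU_q = 3·(r−3)·(q−4)^2.
MRS = (1/3)·(q−4)/(r−3).
Substitute q = 19: MRS = 5/(r − 3). Setting this equal to 0.25 gives r − 3 = 5/0.25 = 20, so r = 23.

r = 23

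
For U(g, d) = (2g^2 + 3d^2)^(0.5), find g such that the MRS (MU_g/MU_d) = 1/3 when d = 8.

g = 4

For CES with ρ = 2, MRS = (2/3)·(d/g)^(-1).
Setting (2/3)·(8/g)^(-1) = 1/3 gives (8/g)^(-1) = 0.5, so 8/g = 2 and g = 4.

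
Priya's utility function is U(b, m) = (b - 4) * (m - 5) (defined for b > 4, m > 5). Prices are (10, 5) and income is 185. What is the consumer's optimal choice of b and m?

MU_b = (m−5), MU_m = (b−4).
MRS = (m−5)/(b−4).
Tangency: set MRS = p_b/p_m = 10/5 = 2.
So (m − 5)/(b − 4) = 2, i.e. (m − 5) = 2·(b − 4).
Rewrite the budget in excess-of-subsistence terms: 10·(b − 4) + 5·(m − 5) = 185 − 10·4 − 5·5 = 120.
Substituting, 20·(b − 4) = 120, so b − 4 = 6 and b* = 10.
Then m − 5 = 2·6 = 12, so m* = 17.

b* = 10, m* = 17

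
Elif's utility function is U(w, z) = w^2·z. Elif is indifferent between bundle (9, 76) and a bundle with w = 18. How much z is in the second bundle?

U(9, 76) = 6156.
Set U(18, z) = 6156 and solve.
With w = 18: 18^2 = 324, so z = 6156/324 = 19.
Check: U(18, 19) = 6156.

z = 19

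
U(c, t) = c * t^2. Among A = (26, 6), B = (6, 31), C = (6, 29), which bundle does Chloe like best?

Evaluate utility at each bundle:
U(A) = 936.
U(B) = 5766.
U(C) = 5046.
Highest utility is B, so B ≻ C ≻ A.

Bundle B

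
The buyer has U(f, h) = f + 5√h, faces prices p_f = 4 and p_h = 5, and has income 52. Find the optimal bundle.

f* = 8, h* = 4

MU_f = 1, MU_h = 5/(2√h).
MRS = 1 ÷ (5/(2√h)).
Tangency: set MRS = p_f/p_h = 4/5 = 0.8.
MRS depends only on h: 0.4·√h = 0.8 ⇒ √h = 0.8/0.4 = 2 ⇒ h* = 4.
From the budget, 4·f = 52 − 5·4 = 32, so f* = 8.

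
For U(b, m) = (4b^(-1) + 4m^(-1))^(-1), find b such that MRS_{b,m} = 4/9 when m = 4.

b = 6

For CES with ρ = -1, MRS = (m/b)^2.
Setting (4/b)^2 = 4/9 gives 4/b = 2/3 and b = 6.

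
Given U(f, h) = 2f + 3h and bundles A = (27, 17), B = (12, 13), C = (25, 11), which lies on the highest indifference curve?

Evaluate utility at each bundle:
U(A) = 105.
U(B) = 63.
U(C) = 83.
Highest utility is A, so A ≻ C ≻ B.

Bundle A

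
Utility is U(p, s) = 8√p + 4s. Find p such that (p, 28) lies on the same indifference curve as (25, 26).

U(25, 26) = 144.
Set U(p, 28) = 144 and solve.
With s = 28: 8√p = 144 − 4·28 = 32, so √p = 4 and p = 16.
Check: U(16, 28) = 144.

p = 16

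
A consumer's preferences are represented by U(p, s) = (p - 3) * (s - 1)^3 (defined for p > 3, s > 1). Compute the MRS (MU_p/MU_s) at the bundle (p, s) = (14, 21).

MU_p = (s−1)^3, MU_s = 3·(p−3)·(s−1)^2.
MRS = (1/3)·(s−1)/(p−3).
At (14, 21): MRS = 20/33.
That is, one extra unit of p is worth 20/33 units of s at the margin.

MRS = 20/33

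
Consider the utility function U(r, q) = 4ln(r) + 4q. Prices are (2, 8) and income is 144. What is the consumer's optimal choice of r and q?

r* = 4, q* = 17

MU_r = 4/r, MU_q = 4.
MRS = 4/r ÷ 4.
Tangency: set MRS = p_r/p_q = 2/8 = 0.25.
MRS depends only on r: 1/r = 0.25 ⇒ r* = 1/0.25 = 4.
From the budget, 8·q = 144 − 2·4 = 136, so q* = 17.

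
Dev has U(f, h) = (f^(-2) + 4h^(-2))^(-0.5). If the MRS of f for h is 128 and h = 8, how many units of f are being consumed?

f = 1

For CES with ρ = -2, MRS = (1/4)·(h/f)^3.
Setting (1/4)·(8/f)^3 = 128 gives (8/f)^3 = 512, so 8/f = 8 and f = 1.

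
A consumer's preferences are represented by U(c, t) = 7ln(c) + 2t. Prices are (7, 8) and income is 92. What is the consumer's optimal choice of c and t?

c* = 4, t* = 8

MU_c = 7/c, MU_t = 2.
MRS = 7/c ÷ 2.
Tangency: set MRS = p_c/p_t = 7/8 = 0.875.
MRS depends only on c: 3.5/c = 0.875 ⇒ c* = 3.5/0.875 = 4.
From the budget, 8·t = 92 − 7·4 = 64, so t* = 8.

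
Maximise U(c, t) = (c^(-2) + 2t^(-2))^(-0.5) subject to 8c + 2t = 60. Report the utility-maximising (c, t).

c* = 5, t* = 10

For CES with ρ = -2, MRS = (1/2)·(t/c)^3.
Tangency: set MRS = p_c/p_t = 8/2 = 4.
So (t/c)^3 = 8; taking the cube root, t/c = 2, i.e. t = 2·c.
Substitute into the budget 8·c + 2·t = 60: 12·c = 60, so c* = 5 and t* = 2·5 = 10.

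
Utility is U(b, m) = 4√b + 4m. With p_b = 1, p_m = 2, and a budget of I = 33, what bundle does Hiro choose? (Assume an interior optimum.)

MU_b = 4/(2√b), MU_m = 4.
MRS = 4/(2√b) ÷ 4.
Tangency: set MRS = p_b/p_m = 1/2 = 0.5.
MRS depends only on b: 0.5/√b = 0.5 ⇒ √b = 0.5/0.5 = 1 ⇒ b* = 1.
From the budget, 2·m = 33 − 1·1 = 32, so m* = 16.

b* = 1, m* = 16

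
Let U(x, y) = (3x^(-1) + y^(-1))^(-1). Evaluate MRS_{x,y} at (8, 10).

For CES with ρ = -1, MRS = (3/1)·(y/x)^2.
At (8, 10): MRS = 75/16.
So at (8, 10) the consumer would give up 75/16 units of y for one more unit of x.

MRS = 75/16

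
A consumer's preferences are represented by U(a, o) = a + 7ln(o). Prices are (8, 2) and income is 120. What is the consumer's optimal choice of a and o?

MU_a = 1, MU_o = 7/o.
MRS = 1 ÷ (7/o).
Tangency: set MRS = p_a/p_o = 8/2 = 4.
MRS depends only on o: (1/7)·o = 4 ⇒ o* = 4/(1/7) = 28.
From the budget, 8·a = 120 − 2·28 = 64, so a* = 8.

a* = 8, o* = 28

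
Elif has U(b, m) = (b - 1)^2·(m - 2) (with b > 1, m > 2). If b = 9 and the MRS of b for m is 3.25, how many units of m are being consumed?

m = 15

MU_b = 2·(b−1)·(m−2), MU_m = (b−1)^2.
MRS = (2/1)·(m−2)/(b−1).
Substitute b = 9: MRS = (m − 2)/4. Setting this equal to 3.25 gives m − 2 = 3.25·4 = 13, so m = 15.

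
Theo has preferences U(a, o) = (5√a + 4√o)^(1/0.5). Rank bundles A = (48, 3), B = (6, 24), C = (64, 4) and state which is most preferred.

Bundle C

Evaluate utility at each bundle:
U(A) = 1728.000.
U(B) = 1014.000.
U(C) = 2304.000.
Highest utility is C, so C ≻ A ≻ B.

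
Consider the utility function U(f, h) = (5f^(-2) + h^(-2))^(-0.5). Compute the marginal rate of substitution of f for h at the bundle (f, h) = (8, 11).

For CES with ρ = -2, MRS = (5/1)·(h/f)^3.
At (8, 11): MRS = 6655/512.
That is, one extra unit of f is worth 6655/512 units of h at the margin.

MRS = 6655/512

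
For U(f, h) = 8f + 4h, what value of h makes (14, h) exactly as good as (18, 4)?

h = 12

U(18, 4) = 160.
Set U(14, h) = 160 and solve.
8·14 + 4h = 160 ⇒ 4h = 48 ⇒ h = 12.
Check: U(14, 12) = 160.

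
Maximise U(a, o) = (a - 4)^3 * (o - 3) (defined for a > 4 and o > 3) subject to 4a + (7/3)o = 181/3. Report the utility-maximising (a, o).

a* = 11, o* = 7

MU_a = 3·(a−4)^2·(o−3), MU_o = (a−4)^3.
MRS = (3/1)·(o−3)/(a−4).
Tangency: set MRS = p_a/p_o = 4/(7/3) = 12/7.
So (3/1)·(o − 3)/(a − 4) = 12/7, i.e. (o − 3) = (4/7)·(a − 4).
Rewrite the budget in excess-of-subsistence terms: 4·(a − 4) + (7/3)·(o − 3) = 181/3 − 4·4 − (7/3)·3 = 112/3.
Substituting, (16/3)·(a − 4) = 112/3, so a − 4 = 7 and a* = 11.
Then o − 3 = (4/7)·7 = 4, so o* = 7.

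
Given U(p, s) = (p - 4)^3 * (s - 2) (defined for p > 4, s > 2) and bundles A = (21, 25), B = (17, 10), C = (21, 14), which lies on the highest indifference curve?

Evaluate utility at each bundle:
U(A) = 112999.
U(B) = 17576.
U(C) = 58956.
Highest utility is A, so A ≻ C ≻ B.

Bundle A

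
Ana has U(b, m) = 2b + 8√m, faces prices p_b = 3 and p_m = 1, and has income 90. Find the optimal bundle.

b* = 18, m* = 36

MU_b = 2, MU_m = 8/(2√m).
MRS = 2 ÷ (8/(2√m)).
Tangency: set MRS = p_b/p_m = 3/1 = 3.
MRS depends only on m: 0.5·√m = 3 ⇒ √m = 3/0.5 = 6 ⇒ m* = 36.
From the budget, 3·b = 90 − 1·36 = 54, so b* = 18.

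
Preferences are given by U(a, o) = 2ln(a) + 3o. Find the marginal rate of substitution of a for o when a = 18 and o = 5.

MRS = 1/27

MU_a = 2/a, MU_o = 3.
MRS = 2/a ÷ 3.
At (18, 5): MRS = 1/27.
That is, one extra unit of a is worth 1/27 units of o at the margin.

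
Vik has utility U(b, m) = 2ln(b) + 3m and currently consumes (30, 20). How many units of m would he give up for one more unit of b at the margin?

MRS = 1/45

MU_b = 2/b, MU_m = 3.
MRS = 2/b ÷ 3.
At (30, 20): MRS = 1/45.
That is, one extra unit of b is worth 1/45 units of m at the margin.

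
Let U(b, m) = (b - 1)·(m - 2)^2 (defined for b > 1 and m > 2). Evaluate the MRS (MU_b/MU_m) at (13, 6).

MRS = 1/6

MU_b = (m−2)^2, MU_m = 2·(b−1)·(m−2).
MRS = (1/2)·(m−2)/(b−1).
At (13, 6): MRS = 1/6.
That is, one extra unit of b is worth 1/6 units of m at the margin.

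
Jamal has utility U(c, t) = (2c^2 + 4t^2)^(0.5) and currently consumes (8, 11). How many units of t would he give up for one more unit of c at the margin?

MRS = 4/11

For CES with ρ = 2, MRS = (2/4)·(t/c)^(-1).
At (8, 11): MRS = 4/11.
So at (8, 11) the consumer would give up 4/11 units of t for one more unit of c.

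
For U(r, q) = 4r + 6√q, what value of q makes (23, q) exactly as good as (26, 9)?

q = 25

U(26, 9) = 122.
Set U(23, q) = 122 and solve.
With r = 23: 6√q = 122 − 4·23 = 30, so √q = 5 and q = 25.
Check: U(23, 25) = 122.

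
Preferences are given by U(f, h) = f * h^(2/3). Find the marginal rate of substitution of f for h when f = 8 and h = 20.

MRS = 3.75

MU_f = h^(2/3) and MU_h = 2/3·f·h^(-1/3).
MRS = MU_f/MU_h = (1.5)·h/f.
At (8, 20): MRS = 3.75.
So at (8, 20) the consumer would give up 3.75 units of h for one more unit of f.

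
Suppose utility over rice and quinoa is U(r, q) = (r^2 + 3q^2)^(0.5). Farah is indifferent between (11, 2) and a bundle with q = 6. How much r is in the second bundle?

r = 5

U depends on (r, q) only through S = r^2 + 3q^2, so equal utility means equal S. At (11, 2): S = 133.
With q = 6: 3·6^2 = 108, so r^2 = 133 − 108 = 25.
Hence r = √25 = 5.
Check: U(5, 6) = 11.5326.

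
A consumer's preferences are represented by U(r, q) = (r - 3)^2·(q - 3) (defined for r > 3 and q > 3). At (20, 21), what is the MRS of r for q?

MU_r = 2·(r−3)·(q−3), MU_q = (r−3)^2.
MRS = (2/1)·(q−3)/(r−3).
At (20, 21): MRS = 36/17.
The indifference curve has slope −36/17 at this bundle.

MRS = 36/17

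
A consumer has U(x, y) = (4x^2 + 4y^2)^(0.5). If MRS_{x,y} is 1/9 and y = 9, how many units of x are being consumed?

For CES with ρ = 2, MRS = (y/x)^(-1).
Setting (9/x)^(-1) = 1/9 gives 9/x = 9 and x = 1.

x = 1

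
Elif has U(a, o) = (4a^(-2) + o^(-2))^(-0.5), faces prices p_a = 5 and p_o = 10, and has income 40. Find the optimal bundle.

For CES with ρ = -2, MRS = (4/1)·(o/a)^3.
Tangency: set MRS = p_a/p_o = 5/10 = 0.5.
So (o/a)^3 = 0.125; taking the cube root, o/a = 0.5, i.e. o = 0.5·a.
Substitute into the budget 5·a + 10·o = 40: 10·a = 40, so a* = 4 and o* = 0.5·4 = 2.

a* = 4, o* = 2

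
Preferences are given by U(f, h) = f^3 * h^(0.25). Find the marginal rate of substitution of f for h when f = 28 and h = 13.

MRS = 39/7

MU_f = 3·f^2·h^(0.25) and MU_h = 0.25·f^3·h^(-0.75).
MRS = MU_f/MU_h = (12)·h/f.
At (28, 13): MRS = 39/7.
The indifference curve has slope −39/7 at this bundle.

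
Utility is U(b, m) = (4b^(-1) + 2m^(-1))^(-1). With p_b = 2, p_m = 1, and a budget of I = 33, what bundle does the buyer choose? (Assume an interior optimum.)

For CES with ρ = -1, MRS = (4/2)·(m/b)^2.
Tangency: set MRS = p_b/p_m = 2/1 = 2.
So (m/b)^2 = 1; taking the square root, m/b = 1, i.e. m = b.
Substitute into the budget 2·b + 1·m = 33: 3·b = 33, so b* = 11 and m* = 11.

b* = 11, m* = 11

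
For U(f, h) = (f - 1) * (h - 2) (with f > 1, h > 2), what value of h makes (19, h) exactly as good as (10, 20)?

U(10, 20) = 162.
Set U(19, h) = 162 and solve.
With f = 19: (19 − 1) = 18, so (h − 2) = 162/18 = 9.
So h = 2 + 9 = 11.
Check: U(19, 11) = 162.

h = 11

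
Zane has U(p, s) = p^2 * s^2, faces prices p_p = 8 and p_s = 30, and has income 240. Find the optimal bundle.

p* = 15, s* = 4

MU_p = 2·p·s^2 and MU_s = 2·p^2·s.
MRS = MU_p/MU_s = s/p.
Tangency: set MRS = p_p/p_s = 8/30 = 4/15.
So s/p = 4/15, i.e. s = (4/15)·p.
Substitute into the budget 8·p + 30·s = 240: 16·p = 240, so p* = 15.
Then s* = (4/15)·15 = 4.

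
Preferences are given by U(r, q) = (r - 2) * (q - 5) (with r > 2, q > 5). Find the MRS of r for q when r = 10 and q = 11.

MRS = 0.75

MU_r = (q−5), MU_q = (r−2).
MRS = (q−5)/(r−2).
At (10, 11): MRS = 0.75.
The indifference curve has slope −0.75 at this bundle.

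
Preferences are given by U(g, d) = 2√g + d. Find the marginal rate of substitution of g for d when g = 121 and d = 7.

MRS = 1/11

MU_g = 2/(2√g), MU_d = 1.
MRS = 2/(2√g) ÷ 1.
At (121, 7): MRS = 1/11.
The indifference curve has slope −1/11 at this bundle.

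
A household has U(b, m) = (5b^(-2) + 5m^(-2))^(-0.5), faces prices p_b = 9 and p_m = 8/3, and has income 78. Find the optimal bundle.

b* = 6, m* = 9

For CES with ρ = -2, MRS = (m/b)^3.
Tangency: set MRS = p_b/p_m = 9/(8/3) = 3.375.
So (m/b)^3 = 3.375; taking the cube root, m/b = 1.5, i.e. m = 1.5·b.
Substitute into the budget 9·b + (8/3)·m = 78: 13·b = 78, so b* = 6 and m* = 1.5·6 = 9.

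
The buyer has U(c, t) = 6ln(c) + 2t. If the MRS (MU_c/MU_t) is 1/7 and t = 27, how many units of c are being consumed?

c = 21

MU_c = 6/c, MU_t = 2.
MRS = 6/c ÷ 2.
MRS depends only on c: 3/c = 1/7 ⇒ c = 3/(1/7) = 21.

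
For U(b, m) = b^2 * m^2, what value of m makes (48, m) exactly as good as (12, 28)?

U(12, 28) = 112896.
Set U(48, m) = 112896 and solve.
With b = 48: 48^2 = 2304, so m^2 = 112896/2304 = 49; taking the square root, m = 7.
Check: U(48, 7) = 112896.

m = 7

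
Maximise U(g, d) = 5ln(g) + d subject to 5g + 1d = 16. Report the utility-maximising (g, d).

g* = 1, d* = 11

MU_g = 5/g, MU_d = 1.
MRS = 5/g ÷ 1.
Tangency: set MRS = p_g/p_d = 5/1 = 5.
MRS depends only on g: 5/g = 5 ⇒ g* = 5/5 = 1.
From the budget, 1·d = 16 − 5·1 = 11, so d* = 11.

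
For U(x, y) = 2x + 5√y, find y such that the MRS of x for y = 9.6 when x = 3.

y = 144

MU_x = 2, MU_y = 5/(2√y).
MRS = 2 ÷ (5/(2√y)).
MRS depends only on y: 0.8·√y = 9.6 ⇒ √y = 9.6/0.8 = 12 ⇒ y = 144.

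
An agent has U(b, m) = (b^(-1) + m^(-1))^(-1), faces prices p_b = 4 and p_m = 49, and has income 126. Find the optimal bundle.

For CES with ρ = -1, MRS = (m/b)^2.
Tangency: set MRS = p_b/p_m = 4/49.
So (m/b)^2 = 4/49; taking the square root, m/b = 2/7, i.e. m = (2/7)·b.
Substitute into the budget 4·b + 49·m = 126: 18·b = 126, so b* = 7 and m* = (2/7)·7 = 2.

b* = 7, m* = 2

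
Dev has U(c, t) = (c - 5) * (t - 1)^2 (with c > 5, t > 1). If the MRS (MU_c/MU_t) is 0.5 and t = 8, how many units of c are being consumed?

MU_c = (t−1)^2, MU_t = 2·(c−5)·(t−1).
MRS = (1/2)·(t−1)/(c−5).
Substitute t = 8: MRS = 3.5/(c − 5). Setting this equal to 0.5 gives c − 5 = 3.5/0.5 = 7, so c = 12.

c = 12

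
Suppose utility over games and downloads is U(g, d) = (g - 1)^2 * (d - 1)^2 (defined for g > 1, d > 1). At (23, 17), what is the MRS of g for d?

MU_g = 2·(g−1)·(d−1)^2, MU_d = 2·(g−1)^2·(d−1).
MRS = (d−1)/(g−1).
At (23, 17): MRS = 8/11.
That is, one extra unit of g is worth 8/11 units of d at the margin.

MRS = 8/11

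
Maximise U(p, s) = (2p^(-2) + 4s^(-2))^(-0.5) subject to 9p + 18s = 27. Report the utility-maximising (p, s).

For CES with ρ = -2, MRS = (2/4)·(s/p)^3.
Tangency: set MRS = p_p/p_s = 9/18 = 0.5.
So (s/p)^3 = 1; taking the cube root, s/p = 1, i.e. s = p.
Substitute into the budget 9·p + 18·s = 27: 27·p = 27, so p* = 1 and s* = 1.

p* = 1, s* = 1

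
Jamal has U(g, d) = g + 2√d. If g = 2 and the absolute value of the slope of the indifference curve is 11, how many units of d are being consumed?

d = 121

MU_g = 1, MU_d = 2/(2√d).
MRS = 1 ÷ (2/(2√d)).
MRS depends only on d: √d = 11 ⇒ √d = 11 ⇒ d = 121.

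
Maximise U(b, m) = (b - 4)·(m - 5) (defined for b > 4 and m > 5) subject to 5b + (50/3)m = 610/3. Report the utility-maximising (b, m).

b* = 14, m* = 8

MU_b = (m−5), MU_m = (b−4).
MRS = (m−5)/(b−4).
Tangency: set MRS = p_b/p_m = 5/(50/3) = 0.3.
So (m − 5)/(b − 4) = 0.3, i.e. (m − 5) = 0.3·(b − 4).
Rewrite the budget in excess-of-subsistence terms: 5·(b − 4) + (50/3)·(m − 5) = 610/3 − 5·4 − (50/3)·5 = 100.
Substituting, 10·(b − 4) = 100, so b − 4 = 10 and b* = 14.
Then m − 5 = 0.3·10 = 3, so m* = 8.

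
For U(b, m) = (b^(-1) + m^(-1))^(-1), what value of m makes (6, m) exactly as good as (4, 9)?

m = 36/7

U depends on (b, m) only through S = b^(-1) + m^(-1), so equal utility means equal S. At (4, 9): S = 13/36.
With b = 6: 6^(-1) = 1/6, so m^(-1) = 13/36 − 1/6 = 7/36.
Hence m = 1/(7/36) = 36/7.
Check: U(6, 36/7) = 2.7692.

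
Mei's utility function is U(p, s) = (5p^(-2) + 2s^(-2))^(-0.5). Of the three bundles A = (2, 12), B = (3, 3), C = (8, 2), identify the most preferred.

Evaluate utility at each bundle:
U(A) = 0.889.
U(B) = 1.134.
U(C) = 1.315.
Highest utility is C, so C ≻ B ≻ A.

Bundle C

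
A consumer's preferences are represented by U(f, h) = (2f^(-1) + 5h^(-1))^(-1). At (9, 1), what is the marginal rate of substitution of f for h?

For CES with ρ = -1, MRS = (2/5)·(h/f)^2.
At (9, 1): MRS = 2/405.
The indifference curve has slope −2/405 at this bundle.

MRS = 2/405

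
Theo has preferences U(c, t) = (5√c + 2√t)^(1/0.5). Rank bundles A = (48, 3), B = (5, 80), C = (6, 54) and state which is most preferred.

Evaluate utility at each bundle:
U(A) = 1452.000.
U(B) = 845.000.
U(C) = 726.000.
Highest utility is A, so A ≻ B ≻ C.

Bundle A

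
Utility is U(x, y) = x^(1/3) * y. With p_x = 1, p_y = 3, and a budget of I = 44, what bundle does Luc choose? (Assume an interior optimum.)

x* = 11, y* = 11

MU_x = 1/3·x^(-2/3)·y and MU_y = x^(1/3).
MRS = MU_x/MU_y = (1/3)·y/x.
Tangency: set MRS = p_x/p_y = 1/3.
So (1/3)·y/x = 1/3, i.e. y = x.
Substitute into the budget 1·x + 3·y = 44: 4·x = 44, so x* = 11.
Then y* = 11.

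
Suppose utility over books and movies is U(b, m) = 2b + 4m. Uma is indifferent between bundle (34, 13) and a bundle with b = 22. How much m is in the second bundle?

U(34, 13) = 120.
Set U(22, m) = 120 and solve.
2·22 + 4m = 120 ⇒ 4m = 76 ⇒ m = 19.
Check: U(22, 19) = 120.

m = 19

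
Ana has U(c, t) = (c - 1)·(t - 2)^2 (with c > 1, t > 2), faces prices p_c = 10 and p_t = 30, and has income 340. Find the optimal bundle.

c* = 10, t* = 8

MU_c = (t−2)^2, MU_t = 2·(c−1)·(t−2).
MRS = (1/2)·(t−2)/(c−1).
Tangency: set MRS = p_c/p_t = 10/30 = 1/3.
So (1/2)·(t − 2)/(c − 1) = 1/3, i.e. (t − 2) = (2/3)·(c − 1).
Rewrite the budget in excess-of-subsistence terms: 10·(c − 1) + 30·(t − 2) = 340 − 10·1 − 30·2 = 270.
Substituting, 30·(c − 1) = 270, so c − 1 = 9 and c* = 10.
Then t − 2 = (2/3)·9 = 6, so t* = 8.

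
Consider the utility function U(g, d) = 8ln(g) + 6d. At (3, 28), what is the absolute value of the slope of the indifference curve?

MRS = 4/9

MU_g = 8/g, MU_d = 6.
MRS = 8/g ÷ 6.
At (3, 28): MRS = 4/9.
That is, one extra unit of g is worth 4/9 units of d at the margin.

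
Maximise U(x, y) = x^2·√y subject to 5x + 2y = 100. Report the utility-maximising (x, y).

MU_x = 2·x·√y and MU_y = 0.5·x^2·y^(-0.5).
MRS = MU_x/MU_y = (4)·y/x.
Tangency: set MRS = p_x/p_y = 5/2 = 2.5.
So (4)·y/x = 2.5, i.e. y = 0.625·x.
Substitute into the budget 5·x + 2·y = 100: 6.25·x = 100, so x* = 16.
Then y* = 0.625·16 = 10.

x* = 16, y* = 10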